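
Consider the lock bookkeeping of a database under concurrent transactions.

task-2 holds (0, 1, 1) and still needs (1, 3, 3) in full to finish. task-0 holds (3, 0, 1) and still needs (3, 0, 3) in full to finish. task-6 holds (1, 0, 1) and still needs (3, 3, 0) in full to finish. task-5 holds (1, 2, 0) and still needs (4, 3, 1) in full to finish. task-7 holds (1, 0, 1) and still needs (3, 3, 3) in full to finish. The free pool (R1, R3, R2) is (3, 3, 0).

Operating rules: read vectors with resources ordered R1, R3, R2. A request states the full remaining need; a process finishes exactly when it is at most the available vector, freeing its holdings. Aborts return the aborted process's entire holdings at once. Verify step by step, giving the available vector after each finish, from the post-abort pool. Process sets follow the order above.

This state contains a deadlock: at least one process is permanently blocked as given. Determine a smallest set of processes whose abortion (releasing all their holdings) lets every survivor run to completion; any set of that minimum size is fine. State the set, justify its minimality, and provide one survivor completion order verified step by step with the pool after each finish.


Abort task-2 and task-0.
Key observation: task-7 had no path to completion before; after the abort of task-2 and task-0 ((3, 1, 2) returned), step 3 is where it fits.
Minimality, checking each single-abort alternative: task-2 alone leaves task-0 blocked (short on R2); task-0 alone leaves task-2 blocked (short on R2); task-6 alone leaves task-2 blocked (short on R2); task-5 alone leaves task-2 blocked (short on R2); task-7 alone leaves task-2 blocked (short on R2).
Survivors finish in the order: task-5, task-6, task-7. Walking it through (pool after the aborts first):
  pool = (6, 4, 2)
  run task-5 (needs (4, 3, 1), free (6, 4, 2)); after release of (1, 2, 0) the pool is (7, 6, 2)
  run task-6 (needs (3, 3, 0), free (7, 6, 2)); after release of (1, 0, 1) the pool is (8, 6, 3)
  run task-7 (needs (3, 3, 3), free (8, 6, 3)); after release of (1, 0, 1) the pool is (9, 6, 4)


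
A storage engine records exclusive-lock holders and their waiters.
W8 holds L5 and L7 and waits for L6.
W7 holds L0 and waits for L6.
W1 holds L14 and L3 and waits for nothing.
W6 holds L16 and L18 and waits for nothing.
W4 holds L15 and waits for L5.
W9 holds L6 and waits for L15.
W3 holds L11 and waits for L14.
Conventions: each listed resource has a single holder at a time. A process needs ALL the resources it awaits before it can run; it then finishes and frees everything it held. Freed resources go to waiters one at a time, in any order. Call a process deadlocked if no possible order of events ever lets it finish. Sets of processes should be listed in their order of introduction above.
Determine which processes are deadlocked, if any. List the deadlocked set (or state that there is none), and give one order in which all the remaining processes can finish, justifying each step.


Deadlocked: W8, W7, W4 and W9.
Key observation: the cycle W8 -> W9 -> W4 -> W8 can never break — each member waits on the next; W7 waits into the deadlock from upstream.
One completion order for the rest: W6, W1, W3.
Check, step by step:
  W6 waits on nothing -> runs at once and releases L16 and L18
  W1 waits on nothing -> runs at once and releases L14 and L3
  run W3 (all its waits — L14 — are resolved); releases L11


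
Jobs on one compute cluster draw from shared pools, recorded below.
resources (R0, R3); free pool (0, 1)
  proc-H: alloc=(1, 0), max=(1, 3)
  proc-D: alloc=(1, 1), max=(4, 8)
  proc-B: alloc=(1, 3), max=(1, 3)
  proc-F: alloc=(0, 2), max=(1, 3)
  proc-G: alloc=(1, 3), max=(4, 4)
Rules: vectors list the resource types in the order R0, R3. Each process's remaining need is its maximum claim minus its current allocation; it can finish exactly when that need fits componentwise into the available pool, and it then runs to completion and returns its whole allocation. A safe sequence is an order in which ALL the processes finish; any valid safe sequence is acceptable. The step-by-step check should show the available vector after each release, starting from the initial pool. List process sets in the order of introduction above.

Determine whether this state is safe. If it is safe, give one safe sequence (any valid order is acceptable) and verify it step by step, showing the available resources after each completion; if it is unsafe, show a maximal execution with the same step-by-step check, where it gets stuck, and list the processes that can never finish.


UNSAFE.
Key observation: after proc-B, proc-F, proc-H complete, (2, 6) is the best the pool ever gets, yet each leftover process wants more R0.
A maximal execution: proc-B, proc-F, proc-H — then nothing else fits. Step-by-step check:
  pool = (0, 1)
  proc-B needs (0, 0) <= (0, 1) -> finishes; pool += (1, 3) = (1, 4)
  proc-F needs (1, 1) <= (1, 4) -> finishes; pool += (0, 2) = (1, 6)
  proc-H needs (0, 3) <= (1, 6) -> finishes; pool += (1, 0) = (2, 6)
  proc-D cannot run: need (3, 7) vs free (2, 6) (insufficient R0 and R3)
  proc-G cannot run: need (3, 1) vs free (2, 6) (insufficient R0)
Processes that can never finish: proc-D and proc-G.


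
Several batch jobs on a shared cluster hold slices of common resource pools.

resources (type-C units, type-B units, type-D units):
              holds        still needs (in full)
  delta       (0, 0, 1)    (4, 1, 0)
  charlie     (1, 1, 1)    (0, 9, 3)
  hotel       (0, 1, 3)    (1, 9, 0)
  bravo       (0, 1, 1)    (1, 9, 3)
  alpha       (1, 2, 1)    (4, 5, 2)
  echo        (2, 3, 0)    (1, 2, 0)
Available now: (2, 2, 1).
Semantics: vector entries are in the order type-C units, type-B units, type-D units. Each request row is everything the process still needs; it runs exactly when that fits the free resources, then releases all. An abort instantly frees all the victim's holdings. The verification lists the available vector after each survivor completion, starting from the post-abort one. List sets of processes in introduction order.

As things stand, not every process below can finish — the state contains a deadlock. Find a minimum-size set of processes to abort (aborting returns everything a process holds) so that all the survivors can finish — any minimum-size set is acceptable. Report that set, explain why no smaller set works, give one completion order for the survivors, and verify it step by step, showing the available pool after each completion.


Minimum abort set: charlie and bravo.
Key observation: hotel could never have finished before the abort; with (1, 2, 2) returned by charlie and bravo, it fits at step 3.
Why nothing smaller works — every single abort fails: delta alone leaves charlie blocked (short on type-B units); charlie alone leaves hotel blocked (short on type-B units); hotel alone leaves charlie blocked (short on type-B units); bravo alone leaves charlie blocked (short on type-B units); alpha alone leaves charlie blocked (short on type-B units); echo alone leaves charlie blocked (short on type-B units).
The survivors complete as echo, alpha, hotel, delta. Walking it through (starting from the post-abort pool):
  pool = (3, 4, 3)
  echo: need (1, 2, 0) fits (3, 4, 3); releases (2, 3, 0), pool now (5, 7, 3)
  alpha: need (4, 5, 2) fits (5, 7, 3); releases (1, 2, 1), pool now (6, 9, 4)
  hotel: need (1, 9, 0) fits (6, 9, 4); releases (0, 1, 3), pool now (6, 10, 7)
  delta: need (4, 1, 0) fits (6, 10, 7); releases (0, 0, 1), pool now (6, 10, 8)


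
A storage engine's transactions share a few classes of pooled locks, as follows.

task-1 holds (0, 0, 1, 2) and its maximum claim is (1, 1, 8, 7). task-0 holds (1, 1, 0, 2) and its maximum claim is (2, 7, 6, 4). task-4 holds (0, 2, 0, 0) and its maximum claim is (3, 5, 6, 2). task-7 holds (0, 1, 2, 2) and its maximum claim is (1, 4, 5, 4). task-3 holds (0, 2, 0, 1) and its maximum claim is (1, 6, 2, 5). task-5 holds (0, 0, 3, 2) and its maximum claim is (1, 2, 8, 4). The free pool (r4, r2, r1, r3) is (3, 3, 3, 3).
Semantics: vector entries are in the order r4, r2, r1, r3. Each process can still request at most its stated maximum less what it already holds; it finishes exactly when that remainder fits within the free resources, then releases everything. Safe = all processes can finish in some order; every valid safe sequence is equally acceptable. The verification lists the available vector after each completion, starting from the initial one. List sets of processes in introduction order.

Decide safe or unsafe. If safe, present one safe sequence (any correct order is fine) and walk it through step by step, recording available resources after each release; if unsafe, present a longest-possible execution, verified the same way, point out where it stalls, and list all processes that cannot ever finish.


SAFE — a valid safe sequence is task-7, task-5, task-3, task-0, task-1, task-4.
Key observation: the order's first zero-slack moment is task-7 ((1, 3, 3, 2) needed, (3, 3, 3, 3) free — a requested resource with nothing to spare).
Verifying each step:
  pool = (3, 3, 3, 3)
  task-7 needs (1, 3, 3, 2) <= (3, 3, 3, 3) -> finishes; pool += (0, 1, 2, 2) = (3, 4, 5, 5)
  task-5 needs (1, 2, 5, 2) <= (3, 4, 5, 5) -> finishes; pool += (0, 0, 3, 2) = (3, 4, 8, 7)
  task-3 needs (1, 4, 2, 4) <= (3, 4, 8, 7) -> finishes; pool += (0, 2, 0, 1) = (3, 6, 8, 8)
  task-0 needs (1, 6, 6, 2) <= (3, 6, 8, 8) -> finishes; pool += (1, 1, 0, 2) = (4, 7, 8, 10)
  task-1 needs (1, 1, 7, 5) <= (4, 7, 8, 10) -> finishes; pool += (0, 0, 1, 2) = (4, 7, 9, 12)
  task-4 needs (3, 3, 6, 2) <= (4, 7, 9, 12) -> finishes; pool += (0, 2, 0, 0) = (4, 9, 9, 12)


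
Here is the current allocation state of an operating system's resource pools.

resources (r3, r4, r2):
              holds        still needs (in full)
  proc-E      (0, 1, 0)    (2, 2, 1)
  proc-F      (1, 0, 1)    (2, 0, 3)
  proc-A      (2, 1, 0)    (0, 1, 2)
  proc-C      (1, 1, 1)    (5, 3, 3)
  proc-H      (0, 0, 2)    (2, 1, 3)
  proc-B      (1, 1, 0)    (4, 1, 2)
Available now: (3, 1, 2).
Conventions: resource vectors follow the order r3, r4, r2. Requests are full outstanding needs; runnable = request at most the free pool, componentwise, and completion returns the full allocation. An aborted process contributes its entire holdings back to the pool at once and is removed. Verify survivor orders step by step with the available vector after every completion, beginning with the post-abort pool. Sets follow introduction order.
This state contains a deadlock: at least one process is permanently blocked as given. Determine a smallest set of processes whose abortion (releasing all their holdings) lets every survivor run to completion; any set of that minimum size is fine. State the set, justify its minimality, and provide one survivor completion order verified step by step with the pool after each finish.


Abort proc-H.
Key observation: the deadlocked proc-F becomes finishable only because proc-H released (0, 0, 2); it completes at step 4 below.
Why nothing smaller works: aborting no one leaves the state deadlocked as given.
The survivors complete as proc-A, proc-E, proc-B, proc-F, proc-C. Step-by-step check (starting from the post-abort pool):
  pool = (3, 1, 4)
  proc-A: need (0, 1, 2) fits (3, 1, 4); releases (2, 1, 0), pool now (5, 2, 4)
  proc-E: need (2, 2, 1) fits (5, 2, 4); releases (0, 1, 0), pool now (5, 3, 4)
  proc-B: need (4, 1, 2) fits (5, 3, 4); releases (1, 1, 0), pool now (6, 4, 4)
  proc-F: need (2, 0, 3) fits (6, 4, 4); releases (1, 0, 1), pool now (7, 4, 5)
  proc-C: need (5, 3, 3) fits (7, 4, 5); releases (1, 1, 1), pool now (8, 5, 6)


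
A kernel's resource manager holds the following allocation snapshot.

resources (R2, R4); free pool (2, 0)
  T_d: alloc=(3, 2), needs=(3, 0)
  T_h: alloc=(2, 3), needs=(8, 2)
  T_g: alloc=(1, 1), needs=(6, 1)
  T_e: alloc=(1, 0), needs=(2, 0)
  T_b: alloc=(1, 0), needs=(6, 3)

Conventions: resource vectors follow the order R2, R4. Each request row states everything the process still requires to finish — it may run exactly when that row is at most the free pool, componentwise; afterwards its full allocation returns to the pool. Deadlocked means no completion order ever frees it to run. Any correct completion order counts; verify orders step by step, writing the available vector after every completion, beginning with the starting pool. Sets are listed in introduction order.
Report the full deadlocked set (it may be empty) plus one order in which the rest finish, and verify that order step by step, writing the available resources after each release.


No process is deadlocked.
Key observation: no deadlock: T_e fits now, and the freed resources carry the rest through.
A valid finishing order for the others: T_e, T_d, T_g, T_b, T_h. Walking it through:
  pool = (2, 0)
  T_e: need (2, 0) fits (2, 0); releases (1, 0), pool now (3, 0)
  T_d: need (3, 0) fits (3, 0); releases (3, 2), pool now (6, 2)
  T_g: need (6, 1) fits (6, 2); releases (1, 1), pool now (7, 3)
  T_b: need (6, 3) fits (7, 3); releases (1, 0), pool now (8, 3)
  T_h: need (8, 2) fits (8, 3); releases (2, 3), pool now (10, 6)


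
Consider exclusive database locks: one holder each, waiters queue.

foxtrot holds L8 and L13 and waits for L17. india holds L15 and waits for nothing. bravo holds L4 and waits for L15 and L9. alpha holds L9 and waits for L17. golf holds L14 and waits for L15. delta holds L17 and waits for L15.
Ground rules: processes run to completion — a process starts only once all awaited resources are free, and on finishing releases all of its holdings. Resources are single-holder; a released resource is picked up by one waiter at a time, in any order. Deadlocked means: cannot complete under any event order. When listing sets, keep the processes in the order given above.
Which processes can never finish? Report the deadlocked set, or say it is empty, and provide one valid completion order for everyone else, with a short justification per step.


No process is deadlocked.
Key observation: there is no circular wait here — follow any chain and it reaches a process that is free to run now.
A valid finishing order for the others: india, delta, foxtrot, alpha, golf, bravo.
Step-by-step check:
  india: no waits; runs immediately, freeing L15
  delta: everything it awaited (L15) is free; runs, freeing L17
  foxtrot: everything it awaited (L17) is free; runs, freeing L8 and L13
  alpha: everything it awaited (L17) is free; runs, freeing L9
  golf: everything it awaited (L15) is free; runs, freeing L14
  bravo: everything it awaited (L15 and L9) is free; runs, freeing L4


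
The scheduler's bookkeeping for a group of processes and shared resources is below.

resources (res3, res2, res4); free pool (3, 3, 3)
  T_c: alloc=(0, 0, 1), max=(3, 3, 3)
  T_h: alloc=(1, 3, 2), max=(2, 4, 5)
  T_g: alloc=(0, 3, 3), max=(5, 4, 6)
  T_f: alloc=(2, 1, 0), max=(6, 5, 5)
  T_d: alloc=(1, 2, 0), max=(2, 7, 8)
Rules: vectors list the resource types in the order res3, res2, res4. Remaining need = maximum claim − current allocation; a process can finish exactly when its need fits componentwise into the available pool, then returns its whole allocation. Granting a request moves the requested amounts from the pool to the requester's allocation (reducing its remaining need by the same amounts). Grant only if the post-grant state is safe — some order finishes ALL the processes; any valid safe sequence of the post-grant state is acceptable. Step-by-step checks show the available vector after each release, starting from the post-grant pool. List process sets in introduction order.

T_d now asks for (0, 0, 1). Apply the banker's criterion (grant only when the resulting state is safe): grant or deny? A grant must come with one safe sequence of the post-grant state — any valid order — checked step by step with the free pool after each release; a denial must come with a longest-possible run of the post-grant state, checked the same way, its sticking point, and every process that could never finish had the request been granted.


GRANT — the state after the grant stays safe, e.g. via T_c, T_h, T_f, T_g, T_d.
Key observation: (3, 3, 2) free after granting still covers T_c first, and each release covers the next.
Check on the post-grant state, step by step:
  pool = (3, 3, 2)
  T_c: need (3, 3, 2) fits (3, 3, 2); releases (0, 0, 1), pool now (3, 3, 3)
  T_h: need (1, 1, 3) fits (3, 3, 3); releases (1, 3, 2), pool now (4, 6, 5)
  T_f: need (4, 4, 5) fits (4, 6, 5); releases (2, 1, 0), pool now (6, 7, 5)
  T_g: need (5, 1, 3) fits (6, 7, 5); releases (0, 3, 3), pool now (6, 10, 8)
  T_d: need (1, 5, 7) fits (6, 10, 8); releases (1, 2, 1), pool now (7, 12, 9)


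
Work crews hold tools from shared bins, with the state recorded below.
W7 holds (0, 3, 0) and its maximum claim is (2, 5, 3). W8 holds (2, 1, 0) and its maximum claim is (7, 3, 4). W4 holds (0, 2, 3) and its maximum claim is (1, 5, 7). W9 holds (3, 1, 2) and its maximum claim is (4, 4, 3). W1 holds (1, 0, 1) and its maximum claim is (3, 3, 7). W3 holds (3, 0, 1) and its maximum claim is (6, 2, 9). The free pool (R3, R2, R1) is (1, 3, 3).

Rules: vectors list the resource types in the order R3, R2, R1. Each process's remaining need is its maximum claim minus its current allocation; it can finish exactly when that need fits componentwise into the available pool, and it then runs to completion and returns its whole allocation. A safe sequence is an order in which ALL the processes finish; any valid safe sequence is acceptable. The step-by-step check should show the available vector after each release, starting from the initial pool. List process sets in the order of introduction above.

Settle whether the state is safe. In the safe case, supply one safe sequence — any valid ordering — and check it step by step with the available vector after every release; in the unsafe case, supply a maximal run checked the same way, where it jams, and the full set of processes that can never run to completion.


SAFE. One safe sequence: W9, W4, W3, W8, W1, W7.
Key observation: W9 marks the first exact bind of the order: its need (1, 3, 1) fits the free (1, 3, 3) with zero slack on a requested resource.
Verifying each step:
  pool = (1, 3, 3)
  W9 needs (1, 3, 1) <= (1, 3, 3) -> finishes; pool += (3, 1, 2) = (4, 4, 5)
  W4 needs (1, 3, 4) <= (4, 4, 5) -> finishes; pool += (0, 2, 3) = (4, 6, 8)
  W3 needs (3, 2, 8) <= (4, 6, 8) -> finishes; pool += (3, 0, 1) = (7, 6, 9)
  W8 needs (5, 2, 4) <= (7, 6, 9) -> finishes; pool += (2, 1, 0) = (9, 7, 9)
  W1 needs (2, 3, 6) <= (9, 7, 9) -> finishes; pool += (1, 0, 1) = (10, 7, 10)
  W7 needs (2, 2, 3) <= (10, 7, 10) -> finishes; pool += (0, 3, 0) = (10, 10, 10)


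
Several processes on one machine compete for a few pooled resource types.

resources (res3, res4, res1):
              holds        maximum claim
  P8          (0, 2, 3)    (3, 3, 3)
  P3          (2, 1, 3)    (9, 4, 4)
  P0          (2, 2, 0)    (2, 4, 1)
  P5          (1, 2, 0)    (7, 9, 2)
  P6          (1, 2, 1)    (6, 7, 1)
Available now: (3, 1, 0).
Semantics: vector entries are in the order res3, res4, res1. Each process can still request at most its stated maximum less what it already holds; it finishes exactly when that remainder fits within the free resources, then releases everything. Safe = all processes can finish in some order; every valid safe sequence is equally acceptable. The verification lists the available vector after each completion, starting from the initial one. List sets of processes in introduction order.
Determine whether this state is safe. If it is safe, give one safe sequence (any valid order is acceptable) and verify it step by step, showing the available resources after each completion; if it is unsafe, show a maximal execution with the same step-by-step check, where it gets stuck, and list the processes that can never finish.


SAFE, for example via the order P8, P0, P6, P5, P3.
Key observation: P8 is the earliest step where a requested resource binds exactly: need (3, 1, 0), pool (3, 1, 0) at its turn.
Step-by-step check:
  pool = (3, 1, 0)
  P8 needs (3, 1, 0) <= (3, 1, 0) -> finishes; pool += (0, 2, 3) = (3, 3, 3)
  P0 needs (0, 2, 1) <= (3, 3, 3) -> finishes; pool += (2, 2, 0) = (5, 5, 3)
  P6 needs (5, 5, 0) <= (5, 5, 3) -> finishes; pool += (1, 2, 1) = (6, 7, 4)
  P5 needs (6, 7, 2) <= (6, 7, 4) -> finishes; pool += (1, 2, 0) = (7, 9, 4)
  P3 needs (7, 3, 1) <= (7, 9, 4) -> finishes; pool += (2, 1, 3) = (9, 10, 7)


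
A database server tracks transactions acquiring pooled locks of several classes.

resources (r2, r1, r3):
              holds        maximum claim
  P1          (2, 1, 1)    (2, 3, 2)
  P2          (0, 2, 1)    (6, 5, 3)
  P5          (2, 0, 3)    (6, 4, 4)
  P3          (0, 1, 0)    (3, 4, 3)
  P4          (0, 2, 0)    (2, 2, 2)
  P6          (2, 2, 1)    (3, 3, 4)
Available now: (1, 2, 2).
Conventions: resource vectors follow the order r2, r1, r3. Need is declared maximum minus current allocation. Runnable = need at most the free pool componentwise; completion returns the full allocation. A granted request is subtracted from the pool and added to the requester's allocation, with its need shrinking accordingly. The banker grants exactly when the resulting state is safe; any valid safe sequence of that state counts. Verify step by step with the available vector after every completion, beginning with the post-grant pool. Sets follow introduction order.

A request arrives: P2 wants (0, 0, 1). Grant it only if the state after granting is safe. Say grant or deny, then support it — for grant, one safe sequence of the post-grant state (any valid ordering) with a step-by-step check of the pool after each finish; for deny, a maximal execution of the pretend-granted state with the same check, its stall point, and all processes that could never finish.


DENY: after the grant no complete ordering would exist.
Key observation: after P1, P4 the pool peaks at (3, 5, 2), and each blocked process is short somewhere: P2 on r2; P5 on r2; P3 on r3; P6 on r3.
Pretend the grant happened; the run P1, P4 goes as far as possible. Walking it through:
  pool = (1, 2, 1)
  run P1 (needs (0, 2, 1), free (1, 2, 1)); after release of (2, 1, 1) the pool is (3, 3, 2)
  run P4 (needs (2, 0, 2), free (3, 3, 2)); after release of (0, 2, 0) the pool is (3, 5, 2)
  P2 cannot run: need (6, 3, 1) vs free (3, 5, 2) (insufficient r2)
  P5 cannot run: need (4, 4, 1) vs free (3, 5, 2) (insufficient r2)
  P3 cannot run: need (3, 3, 3) vs free (3, 5, 2) (insufficient r3)
  P6 cannot run: need (1, 1, 3) vs free (3, 5, 2) (insufficient r3)
Had the request been granted, P2, P5, P3 and P6 could never finish.


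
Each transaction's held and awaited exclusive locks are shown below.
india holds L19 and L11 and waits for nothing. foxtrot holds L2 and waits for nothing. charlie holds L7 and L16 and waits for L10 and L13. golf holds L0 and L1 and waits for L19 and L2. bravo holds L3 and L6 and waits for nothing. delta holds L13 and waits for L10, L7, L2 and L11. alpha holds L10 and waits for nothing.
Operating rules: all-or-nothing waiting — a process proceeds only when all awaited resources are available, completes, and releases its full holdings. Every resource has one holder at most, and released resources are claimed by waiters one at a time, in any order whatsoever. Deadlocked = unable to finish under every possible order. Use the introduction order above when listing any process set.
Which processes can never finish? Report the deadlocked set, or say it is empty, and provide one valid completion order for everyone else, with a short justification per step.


The deadlocked set is charlie and delta.
Key observation: nobody on the ring charlie -> delta -> charlie can start until another member finishes, which never happens; no other process is dragged down with it.
The rest can finish in the order foxtrot, bravo, india, golf, alpha.
Check, step by step:
  foxtrot waits on nothing -> runs at once and releases L2
  bravo waits on nothing -> runs at once and releases L3 and L6
  india waits on nothing -> runs at once and releases L19 and L11
  golf: everything it awaited (L19 and L2) is free; runs, freeing L0 and L1
  alpha waits on nothing -> runs at once and releases L10


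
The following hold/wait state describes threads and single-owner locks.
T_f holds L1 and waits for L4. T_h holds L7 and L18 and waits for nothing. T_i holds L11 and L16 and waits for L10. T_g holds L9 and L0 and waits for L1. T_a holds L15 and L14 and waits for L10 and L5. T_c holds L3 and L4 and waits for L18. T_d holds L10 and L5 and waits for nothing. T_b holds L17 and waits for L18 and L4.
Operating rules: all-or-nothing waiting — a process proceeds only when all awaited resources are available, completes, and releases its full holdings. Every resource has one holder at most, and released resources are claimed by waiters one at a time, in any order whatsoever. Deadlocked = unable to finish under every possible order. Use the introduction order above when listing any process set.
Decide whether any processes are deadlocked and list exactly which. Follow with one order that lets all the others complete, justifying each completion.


Nothing here is deadlocked.
Key observation: the wait graph is acyclic; completion cascades from the unblocked processes through everyone else.
A valid finishing order for the others: T_h, T_d, T_c, T_a, T_i, T_f, T_g, T_b.
Check, step by step:
  T_h: no waits; runs immediately, freeing L7 and L18
  T_d: no waits; runs immediately, freeing L10 and L5
  run T_c (all its waits — L18 — are resolved); releases L3 and L4
  run T_a (all its waits — L10 and L5 — are resolved); releases L15 and L14
  run T_i (all its waits — L10 — are resolved); releases L11 and L16
  run T_f (all its waits — L4 — are resolved); releases L1
  run T_g (all its waits — L1 — are resolved); releases L9 and L0
  run T_b (all its waits — L18 and L4 — are resolved); releases L17


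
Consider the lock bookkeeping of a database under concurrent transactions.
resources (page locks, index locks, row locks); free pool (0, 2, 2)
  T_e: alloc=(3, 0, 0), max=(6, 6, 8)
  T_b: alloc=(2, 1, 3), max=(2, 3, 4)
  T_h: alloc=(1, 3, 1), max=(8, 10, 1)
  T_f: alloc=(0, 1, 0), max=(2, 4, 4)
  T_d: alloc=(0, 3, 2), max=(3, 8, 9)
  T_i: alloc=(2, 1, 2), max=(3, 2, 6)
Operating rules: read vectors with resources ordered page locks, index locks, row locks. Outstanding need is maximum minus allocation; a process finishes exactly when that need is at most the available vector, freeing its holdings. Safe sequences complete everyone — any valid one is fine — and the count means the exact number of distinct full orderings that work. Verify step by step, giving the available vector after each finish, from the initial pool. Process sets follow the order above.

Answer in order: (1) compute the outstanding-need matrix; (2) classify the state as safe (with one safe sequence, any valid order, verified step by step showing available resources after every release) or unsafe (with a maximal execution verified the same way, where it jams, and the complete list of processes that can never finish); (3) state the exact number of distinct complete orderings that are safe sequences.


(1) Need matrix, components ordered page locks, index locks, row locks:
  T_e: (3, 6, 8)
  T_b: (0, 2, 1)
  T_h: (7, 7, 0)
  T_f: (2, 3, 4)
  T_d: (3, 5, 7)
  T_i: (1, 1, 4)
(2) SAFE — a valid safe sequence is T_b, T_i, T_f, T_d, T_e, T_h.
Key observation: the first exact fit in this order is T_b — it needs (0, 2, 1) with (0, 2, 2) free, meeting a requested resource to the last unit.
Walking it through:
  pool = (0, 2, 2)
  run T_b (needs (0, 2, 1), free (0, 2, 2)); after release of (2, 1, 3) the pool is (2, 3, 5)
  run T_i (needs (1, 1, 4), free (2, 3, 5)); after release of (2, 1, 2) the pool is (4, 4, 7)
  run T_f (needs (2, 3, 4), free (4, 4, 7)); after release of (0, 1, 0) the pool is (4, 5, 7)
  run T_d (needs (3, 5, 7), free (4, 5, 7)); after release of (0, 3, 2) the pool is (4, 8, 9)
  run T_e (needs (3, 6, 8), free (4, 8, 9)); after release of (3, 0, 0) the pool is (7, 8, 9)
  run T_h (needs (7, 7, 0), free (7, 8, 9)); after release of (1, 3, 1) the pool is (8, 11, 10)
(3) Precisely 2 of the possible complete orderings are safe sequences.


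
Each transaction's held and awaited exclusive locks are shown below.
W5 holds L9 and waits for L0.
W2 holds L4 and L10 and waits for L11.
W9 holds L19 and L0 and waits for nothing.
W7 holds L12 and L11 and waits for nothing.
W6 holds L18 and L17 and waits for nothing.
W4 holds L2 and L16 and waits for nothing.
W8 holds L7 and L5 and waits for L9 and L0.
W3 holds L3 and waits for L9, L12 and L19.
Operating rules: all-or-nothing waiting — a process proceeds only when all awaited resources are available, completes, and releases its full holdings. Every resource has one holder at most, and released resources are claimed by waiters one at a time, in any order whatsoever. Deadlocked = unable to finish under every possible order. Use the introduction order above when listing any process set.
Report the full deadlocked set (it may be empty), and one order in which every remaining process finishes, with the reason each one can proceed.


Nothing here is deadlocked.
Key observation: the waits form no ring: some process can always run, and its releases unblock the others one by one.
One completion order for the rest: W7, W9, W6, W5, W2, W3, W4, W8.
Check, step by step:
  W7: no waits; runs immediately, freeing L12 and L11
  W9: no waits; runs immediately, freeing L19 and L0
  W6: no waits; runs immediately, freeing L18 and L17
  W5 waits on L0 — all released -> runs and releases L9
  W2 waits on L11 — all released -> runs and releases L4 and L10
  W3 waits on L9, L12 and L19 — all released -> runs and releases L3
  W4: no waits; runs immediately, freeing L2 and L16
  W8 waits on L9 and L0 — all released -> runs and releases L7 and L5


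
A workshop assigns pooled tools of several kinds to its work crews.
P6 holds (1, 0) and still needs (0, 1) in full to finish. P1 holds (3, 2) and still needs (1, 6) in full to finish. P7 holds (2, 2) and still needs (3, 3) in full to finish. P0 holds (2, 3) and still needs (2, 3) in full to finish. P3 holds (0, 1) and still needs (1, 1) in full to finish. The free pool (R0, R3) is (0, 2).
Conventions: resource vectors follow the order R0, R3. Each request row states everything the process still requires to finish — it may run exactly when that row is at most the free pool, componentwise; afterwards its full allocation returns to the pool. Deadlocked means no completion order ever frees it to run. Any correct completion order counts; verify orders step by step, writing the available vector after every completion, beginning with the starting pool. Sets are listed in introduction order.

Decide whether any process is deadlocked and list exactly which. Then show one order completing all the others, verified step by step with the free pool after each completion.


The deadlocked set is P1, P7 and P0.
Key observation: after P6, P3 the pool peaks at (1, 3), and each blocked process is short somewhere: P1 on R3; P7 on R0; P0 on R0.
The rest can finish in the order P6, P3. Step-by-step check:
  pool = (0, 2)
  P6 needs (0, 1) <= (0, 2) -> finishes; pool += (1, 0) = (1, 2)
  P3 needs (1, 1) <= (1, 2) -> finishes; pool += (0, 1) = (1, 3)
The stuck group stays short no matter what:
  P1 still needs (1, 6) but only (1, 3) is free — short on R3
  P7 still needs (3, 3) but only (1, 3) is free — short on R0
  P0 still needs (2, 3) but only (1, 3) is free — short on R0


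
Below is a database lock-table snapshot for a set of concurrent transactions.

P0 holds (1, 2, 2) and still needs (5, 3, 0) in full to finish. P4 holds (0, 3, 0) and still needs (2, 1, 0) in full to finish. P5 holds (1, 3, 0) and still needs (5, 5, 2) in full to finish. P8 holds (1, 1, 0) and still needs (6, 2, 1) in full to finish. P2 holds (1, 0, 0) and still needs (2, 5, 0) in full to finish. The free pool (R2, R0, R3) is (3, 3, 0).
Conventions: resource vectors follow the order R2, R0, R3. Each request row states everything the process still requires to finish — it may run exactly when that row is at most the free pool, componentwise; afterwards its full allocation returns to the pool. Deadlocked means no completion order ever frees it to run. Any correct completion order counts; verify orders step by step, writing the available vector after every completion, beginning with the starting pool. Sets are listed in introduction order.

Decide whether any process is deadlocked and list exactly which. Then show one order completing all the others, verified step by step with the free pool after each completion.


Deadlocked: P0, P5 and P8.
Key observation: once P4, P2 finish, the pool peaks at (4, 6, 0) — and every remaining process still needs more R2 than that.
A valid finishing order for the others: P4, P2. Check, step by step:
  pool = (3, 3, 0)
  P4 needs (2, 1, 0) <= (3, 3, 0) -> finishes; pool += (0, 3, 0) = (3, 6, 0)
  P2 needs (2, 5, 0) <= (3, 6, 0) -> finishes; pool += (1, 0, 0) = (4, 6, 0)
The blocked processes can never fit:
  blocked: P0 wants (5, 3, 0), pool (4, 6, 0) — not enough R2
  blocked: P5 wants (5, 5, 2), pool (4, 6, 0) — not enough R2 and R3
  blocked: P8 wants (6, 2, 1), pool (4, 6, 0) — not enough R2 and R3


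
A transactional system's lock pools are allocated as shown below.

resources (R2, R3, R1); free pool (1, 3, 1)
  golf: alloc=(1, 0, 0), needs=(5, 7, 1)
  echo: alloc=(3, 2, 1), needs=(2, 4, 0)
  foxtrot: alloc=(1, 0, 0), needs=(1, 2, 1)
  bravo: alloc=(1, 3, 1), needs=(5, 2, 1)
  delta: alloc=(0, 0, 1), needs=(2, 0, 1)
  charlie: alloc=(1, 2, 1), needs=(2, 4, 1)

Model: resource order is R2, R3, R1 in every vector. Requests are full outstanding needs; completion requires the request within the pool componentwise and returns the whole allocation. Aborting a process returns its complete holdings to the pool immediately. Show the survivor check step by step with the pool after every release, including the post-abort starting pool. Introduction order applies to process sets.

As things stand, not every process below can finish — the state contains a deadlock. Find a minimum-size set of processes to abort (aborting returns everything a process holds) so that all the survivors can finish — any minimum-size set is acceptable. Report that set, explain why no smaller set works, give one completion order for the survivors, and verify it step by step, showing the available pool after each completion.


Minimum abort set: echo.
Key observation: aborting echo returns (3, 2, 1), and charlie — hopeless before — runs at step 3 with the returned capacity in the pool.
Why nothing smaller works: aborting no one leaves the state deadlocked as given.
The survivors complete as delta, foxtrot, charlie, bravo, golf. Verifying each step (starting from the post-abort pool):
  pool = (4, 5, 2)
  run delta (needs (2, 0, 1), free (4, 5, 2)); after release of (0, 0, 1) the pool is (4, 5, 3)
  run foxtrot (needs (1, 2, 1), free (4, 5, 3)); after release of (1, 0, 0) the pool is (5, 5, 3)
  run charlie (needs (2, 4, 1), free (5, 5, 3)); after release of (1, 2, 1) the pool is (6, 7, 4)
  run bravo (needs (5, 2, 1), free (6, 7, 4)); after release of (1, 3, 1) the pool is (7, 10, 5)
  run golf (needs (5, 7, 1), free (7, 10, 5)); after release of (1, 0, 0) the pool is (8, 10, 5)


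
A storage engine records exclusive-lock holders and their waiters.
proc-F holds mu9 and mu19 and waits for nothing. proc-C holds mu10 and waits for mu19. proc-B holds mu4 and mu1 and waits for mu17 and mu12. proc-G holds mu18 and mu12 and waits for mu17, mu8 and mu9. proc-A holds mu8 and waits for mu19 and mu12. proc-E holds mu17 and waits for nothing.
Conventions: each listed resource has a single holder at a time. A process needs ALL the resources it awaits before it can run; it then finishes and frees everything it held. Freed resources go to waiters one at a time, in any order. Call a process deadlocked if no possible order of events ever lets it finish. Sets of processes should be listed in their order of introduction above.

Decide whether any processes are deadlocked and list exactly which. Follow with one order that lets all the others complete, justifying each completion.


Deadlocked set: proc-B, proc-G and proc-A.
Key observation: along proc-G -> proc-A -> proc-G, each member waits on what the next one holds — a deadlock; proc-B waits into the deadlock from upstream.
The rest can finish in the order proc-F, proc-C, proc-E.
Walking it through:
  run proc-F (it waits on nothing); releases mu9 and mu19
  proc-C: everything it awaited (mu19) is free; runs, freeing mu10
  run proc-E (it waits on nothing); releases mu17


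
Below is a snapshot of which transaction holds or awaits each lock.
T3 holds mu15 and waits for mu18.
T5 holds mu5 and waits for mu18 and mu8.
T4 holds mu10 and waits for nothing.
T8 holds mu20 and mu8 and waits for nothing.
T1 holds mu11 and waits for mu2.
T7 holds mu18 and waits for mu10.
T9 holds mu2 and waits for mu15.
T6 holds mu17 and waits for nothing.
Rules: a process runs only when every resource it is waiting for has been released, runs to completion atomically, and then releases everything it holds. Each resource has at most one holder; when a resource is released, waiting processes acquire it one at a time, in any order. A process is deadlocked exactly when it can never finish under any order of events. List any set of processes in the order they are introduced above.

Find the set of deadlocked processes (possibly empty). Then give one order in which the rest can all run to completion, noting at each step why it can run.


The deadlocked set is empty.
Key observation: although several processes wait, no cycle exists — each chain bottoms out at a free runner.
A valid finishing order for the others: T4, T8, T7, T3, T5, T9, T1, T6.
Check, step by step:
  run T4 (it waits on nothing); releases mu10
  run T8 (it waits on nothing); releases mu20 and mu8
  T7: everything it awaited (mu10) is free; runs, freeing mu18
  T3: everything it awaited (mu18) is free; runs, freeing mu15
  T5: everything it awaited (mu18 and mu8) is free; runs, freeing mu5
  T9: everything it awaited (mu15) is free; runs, freeing mu2
  T1: everything it awaited (mu2) is free; runs, freeing mu11
  run T6 (it waits on nothing); releases mu17


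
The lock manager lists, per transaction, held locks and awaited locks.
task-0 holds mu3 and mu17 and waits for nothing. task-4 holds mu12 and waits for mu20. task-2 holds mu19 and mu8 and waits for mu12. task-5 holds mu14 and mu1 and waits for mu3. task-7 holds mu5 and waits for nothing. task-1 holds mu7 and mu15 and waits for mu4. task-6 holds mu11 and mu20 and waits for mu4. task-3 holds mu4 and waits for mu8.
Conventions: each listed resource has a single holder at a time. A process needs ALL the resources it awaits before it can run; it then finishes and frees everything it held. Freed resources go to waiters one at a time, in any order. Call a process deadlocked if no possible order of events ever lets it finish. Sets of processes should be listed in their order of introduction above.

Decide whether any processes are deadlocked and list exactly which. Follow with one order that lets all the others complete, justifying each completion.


The deadlocked set is task-4, task-2, task-1, task-6 and task-3.
Key observation: task-4 -> task-6 -> task-3 -> task-2 -> task-4 is a circular wait — nothing in it can go first; task-1 waits into the deadlock from upstream.
A valid finishing order for the others: task-7, task-0, task-5.
Step-by-step check:
  run task-7 (it waits on nothing); releases mu5
  run task-0 (it waits on nothing); releases mu3 and mu17
  task-5: everything it awaited (mu3) is free; runs, freeing mu14 and mu1


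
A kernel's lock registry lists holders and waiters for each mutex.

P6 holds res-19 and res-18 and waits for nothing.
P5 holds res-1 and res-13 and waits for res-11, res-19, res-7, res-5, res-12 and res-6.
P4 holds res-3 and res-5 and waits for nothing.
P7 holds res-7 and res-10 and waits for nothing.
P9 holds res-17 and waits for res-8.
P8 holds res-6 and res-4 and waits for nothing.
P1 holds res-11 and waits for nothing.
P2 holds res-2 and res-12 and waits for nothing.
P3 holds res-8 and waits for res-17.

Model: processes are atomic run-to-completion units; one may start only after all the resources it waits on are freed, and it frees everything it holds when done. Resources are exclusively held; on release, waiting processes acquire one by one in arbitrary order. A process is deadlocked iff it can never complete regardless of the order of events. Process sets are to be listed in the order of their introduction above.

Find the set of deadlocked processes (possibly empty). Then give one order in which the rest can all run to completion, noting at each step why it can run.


The deadlocked set is P9 and P3.
Key observation: the loop P9 -> P3 -> P9 blocks itself forever; no other process is dragged down with it.
One completion order for the rest: P8, P4, P1, P2, P6, P7, P5.
Verifying each step:
  P8 waits on nothing -> runs at once and releases res-6 and res-4
  P4 waits on nothing -> runs at once and releases res-3 and res-5
  P1 waits on nothing -> runs at once and releases res-11
  P2 waits on nothing -> runs at once and releases res-2 and res-12
  P6 waits on nothing -> runs at once and releases res-19 and res-18
  P7 waits on nothing -> runs at once and releases res-7 and res-10
  run P5 (all its waits — res-11, res-19, res-7, res-5, res-12 and res-6 — are resolved); releases res-1 and res-13
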